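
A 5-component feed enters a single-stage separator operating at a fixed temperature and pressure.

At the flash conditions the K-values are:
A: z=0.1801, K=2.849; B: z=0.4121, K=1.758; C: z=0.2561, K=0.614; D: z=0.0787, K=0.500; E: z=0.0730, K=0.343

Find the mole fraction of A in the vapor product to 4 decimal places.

Material balance + equilibrium reduce to Σ zᵢ(Kᵢ−1)/(1+V/F(Kᵢ−1)) = 0.
Feasibility: ΣzᵢKᵢ = 1.4592, Σzᵢ/Kᵢ = 1.0850 — both > 1, two phases present.
Iterate (Newton) starting at V/F = 0.5:
  V/F = 0.5000: g = 0.15317, g' = -0.4542 → V/F = 0.8372
  V/F = 0.8372: g = 0.00146, g' = -0.4806 → V/F = 0.8403
Converged at V/F = 0.8403.
Compositions from xᵢ = zᵢ/(1+V/F(Kᵢ−1)), yᵢ = Kᵢxᵢ:
  A: x = 0.0705, y = 0.2009
  B: x = 0.2518, y = 0.4426
  C: x = 0.3790, y = 0.2327
  D: x = 0.1357, y = 0.0679
  E: x = 0.1630, y = 0.0559

y_A = 0.2009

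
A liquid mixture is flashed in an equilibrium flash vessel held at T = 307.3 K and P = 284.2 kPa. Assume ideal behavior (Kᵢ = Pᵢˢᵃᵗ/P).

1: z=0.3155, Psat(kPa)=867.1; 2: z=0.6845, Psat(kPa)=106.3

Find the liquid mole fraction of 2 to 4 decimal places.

Raoult's law: Kᵢ = Pᵢˢᵃᵗ/P = Pᵢˢᵃᵗ/284.2.
  K_1 = 867.1/284.2 = 3.051020, K_2 = 106.3/284.2 = 0.374032
Let ψ = V/F and solve Σ zᵢ(Kᵢ−1)/(1+ψ(Kᵢ−1)) = 0.
Check two-phase: ΣzᵢKᵢ = 1.2186 > 1 and Σzᵢ/Kᵢ = 1.9335 > 1, so g(0) = 0.2186 > 0 and g(1) = -0.9335 < 0.
Iterate (Newton) starting at ψ = 0.5:
  ψ = 0.5000: g = -0.30420, g' = -0.8918 → ψ = 0.1589
  ψ = 0.1589: g = 0.01227, g' = -1.0857 → ψ = 0.1702
  ψ = 0.1702: g = 0.00012, g' = -1.0653 → ψ = 0.1703
Converged at ψ = 0.1703.
Compositions from xᵢ = zᵢ/(1+ψ(Kᵢ−1)), yᵢ = Kᵢxᵢ:
  1: x = 0.2338, y = 0.7134
  2: x = 0.7662, y = 0.2866

x_2 = 0.7662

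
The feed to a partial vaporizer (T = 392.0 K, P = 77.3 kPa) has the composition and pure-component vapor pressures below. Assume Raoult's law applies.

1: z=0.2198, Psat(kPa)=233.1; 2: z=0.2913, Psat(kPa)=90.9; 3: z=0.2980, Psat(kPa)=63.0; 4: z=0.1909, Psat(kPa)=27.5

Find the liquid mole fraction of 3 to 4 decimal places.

x_3 = 0.3326

Raoult's law: Kᵢ = Pᵢˢᵃᵗ/P = Pᵢˢᵃᵗ/77.3.
  K_1 = 233.1/77.3 = 3.015524, K_2 = 90.9/77.3 = 1.175938, K_3 = 63.0/77.3 = 0.815006, K_4 = 27.5/77.3 = 0.355757
Material balance + equilibrium reduce to Σ zᵢ(Kᵢ−1)/(1+ψ(Kᵢ−1)) = 0.
Feasibility: ΣzᵢKᵢ = 1.3161, Σzᵢ/Kᵢ = 1.2229 — both > 1, two phases present.
Newton iteration, ψ⁰ = 0.54:
  ψ = 0.5400: g = 0.00909, g' = -0.4112 → ψ = 0.5621
Converged at ψ = 0.5621.
Compositions from xᵢ = zᵢ/(1+ψ(Kᵢ−1)), yᵢ = Kᵢxᵢ:
  1: x = 0.1030, y = 0.3107
  2: x = 0.2651, y = 0.3117
  3: x = 0.3326, y = 0.2711
  4: x = 0.2993, y = 0.1065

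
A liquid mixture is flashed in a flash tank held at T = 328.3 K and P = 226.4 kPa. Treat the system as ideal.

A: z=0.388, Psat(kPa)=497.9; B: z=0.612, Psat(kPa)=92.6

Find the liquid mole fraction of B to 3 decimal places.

Raoult's law: Kᵢ = Pᵢˢᵃᵗ/P = Pᵢˢᵃᵗ/226.4.
  K_A = 497.9/226.4 = 2.19920, K_B = 92.6/226.4 = 0.40901
Let β = V/F and solve Σ zᵢ(Kᵢ−1)/(1+β(Kᵢ−1)) = 0.
Feasibility: ΣzᵢKᵢ = 1.104, Σzᵢ/Kᵢ = 1.673 — both > 1, two phases present.
Newton iteration, β⁰ = 0.68:
  β = 0.680: g = -0.3484, g' = -0.767 → β = 0.226
  β = 0.226: g = -0.0511, g' = -0.630 → β = 0.145
  β = 0.145: g = 0.0011, g' = -0.661 → β = 0.146
Converged at β = 0.146.
Compositions from xᵢ = zᵢ/(1+β(Kᵢ−1)), yᵢ = Kᵢxᵢ:
  A: x = 0.330, y = 0.726
  B: x = 0.670, y = 0.274

x_B = 0.670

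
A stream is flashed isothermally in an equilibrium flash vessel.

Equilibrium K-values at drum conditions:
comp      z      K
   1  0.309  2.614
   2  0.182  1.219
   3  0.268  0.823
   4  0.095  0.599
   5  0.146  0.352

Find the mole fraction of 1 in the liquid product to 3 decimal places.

Rachford–Rice: g(V/F) = Σ zᵢ(Kᵢ−1)/(1+V/F(Kᵢ−1)) = 0.
g(0) = ΣzᵢKᵢ − 1 = 0.358 and g(1) = 1 − Σzᵢ/Kᵢ = -0.167, so a root lies in (0, 1).
Newton iteration, V/F⁰ = 0.5:
  V/F = 0.500: g = 0.0723, g' = -0.422 → V/F = 0.671
  V/F = 0.671: g = 0.0007, g' = -0.424 → V/F = 0.673
Converged at V/F = 0.673.
Compositions from xᵢ = zᵢ/(1+V/F(Kᵢ−1)), yᵢ = Kᵢxᵢ:
  1: x = 0.148, y = 0.387
  2: x = 0.159, y = 0.193
  3: x = 0.304, y = 0.250
  4: x = 0.130, y = 0.078
  5: x = 0.259, y = 0.091

x_1 = 0.148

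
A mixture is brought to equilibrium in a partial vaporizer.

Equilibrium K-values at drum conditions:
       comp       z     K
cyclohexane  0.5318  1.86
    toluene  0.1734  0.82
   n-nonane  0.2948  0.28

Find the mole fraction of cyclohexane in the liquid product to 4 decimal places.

Let ψ = V/F and solve Σ zᵢ(Kᵢ−1)/(1+ψ(Kᵢ−1)) = 0.
Check two-phase: ΣzᵢKᵢ = 1.2139 > 1 and Σzᵢ/Kᵢ = 1.5502 > 1, so g(0) = 0.2139 > 0 and g(1) = -0.5502 < 0.
Iterate (Newton) starting at ψ = 0.49:
  ψ = 0.4900: g = -0.04043, g' = -0.5663 → ψ = 0.4186
  ψ = 0.4186: g = -0.00130, g' = -0.5324 → ψ = 0.4162
Converged at ψ = 0.4162.
Compositions from xᵢ = zᵢ/(1+ψ(Kᵢ−1)), yᵢ = Kᵢxᵢ:
  cyclohexane: x = 0.3916, y = 0.7284
  toluene: x = 0.1874, y = 0.1537
  n-nonane: x = 0.4209, y = 0.1179

x_cyclohexane = 0.3916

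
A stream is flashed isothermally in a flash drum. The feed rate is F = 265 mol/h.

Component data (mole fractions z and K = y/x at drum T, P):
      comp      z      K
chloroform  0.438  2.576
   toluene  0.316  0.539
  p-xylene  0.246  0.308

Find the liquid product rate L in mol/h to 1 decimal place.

Iterate (Newton) starting at β = 0.36:
  β = 0.360: g = 0.0390, g' = -0.748 → β = 0.412
  β = 0.412: g = 0.0005, g' = -0.733 → β = 0.413
Converged at β = 0.413.
Then V = β·F = 0.4128·265 = 109.4 mol/h and L = F − V = 155.6 mol/h.

L = 155.6 mol/h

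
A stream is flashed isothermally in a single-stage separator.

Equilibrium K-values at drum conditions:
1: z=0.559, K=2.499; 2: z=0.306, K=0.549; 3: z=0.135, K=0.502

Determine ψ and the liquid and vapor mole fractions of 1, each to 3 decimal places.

ψ = 0.905, x_1 = 0.237, y_1 = 0.593

Material balance + equilibrium reduce to Σ zᵢ(Kᵢ−1)/(1+ψ(Kᵢ−1)) = 0.
Feasibility: ΣzᵢKᵢ = 1.633, Σzᵢ/Kᵢ = 1.050 — both > 1, two phases present.
Newton–Raphson from ψ = 0.5:
  ψ = 0.500: g = 0.2113, g' = -0.574 → ψ = 0.868
  ψ = 0.868: g = 0.0188, g' = -0.509 → ψ = 0.905
Converged at ψ = 0.905.
Compositions from xᵢ = zᵢ/(1+ψ(Kᵢ−1)), yᵢ = Kᵢxᵢ:
  1: x = 0.237, y = 0.593
  2: x = 0.517, y = 0.284
  3: x = 0.246, y = 0.123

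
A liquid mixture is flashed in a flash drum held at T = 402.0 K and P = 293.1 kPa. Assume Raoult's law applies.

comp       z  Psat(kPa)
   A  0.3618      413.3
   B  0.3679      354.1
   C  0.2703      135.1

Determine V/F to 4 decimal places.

V/F = 0.4649

Raoult's law: Kᵢ = Pᵢˢᵃᵗ/P = Pᵢˢᵃᵗ/293.1.
  K_A = 413.3/293.1 = 1.410099, K_B = 354.1/293.1 = 1.208120, K_C = 135.1/293.1 = 0.460935
Newton–Raphson from V/F = 0.44:
  V/F = 0.4400: g = 0.00482, g' = -0.1920 → V/F = 0.4651
  V/F = 0.4651: g = -0.00005, g' = -0.1961 → V/F = 0.4649
Converged at V/F = 0.4649.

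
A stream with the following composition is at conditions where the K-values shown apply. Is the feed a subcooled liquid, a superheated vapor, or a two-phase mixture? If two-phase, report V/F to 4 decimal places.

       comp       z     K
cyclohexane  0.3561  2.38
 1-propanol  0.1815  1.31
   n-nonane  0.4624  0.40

two-phase, V/F = 0.4028

ΣzᵢKᵢ = 1.2702; Σzᵢ/Kᵢ = 1.4442.
Both exceed 1, so a two-phase solution exists.
Newton–Raphson from ψ = 0.41:
  ψ = 0.4100: g = -0.00419, g' = -0.5831 → ψ = 0.4028
Converged at ψ = 0.4028.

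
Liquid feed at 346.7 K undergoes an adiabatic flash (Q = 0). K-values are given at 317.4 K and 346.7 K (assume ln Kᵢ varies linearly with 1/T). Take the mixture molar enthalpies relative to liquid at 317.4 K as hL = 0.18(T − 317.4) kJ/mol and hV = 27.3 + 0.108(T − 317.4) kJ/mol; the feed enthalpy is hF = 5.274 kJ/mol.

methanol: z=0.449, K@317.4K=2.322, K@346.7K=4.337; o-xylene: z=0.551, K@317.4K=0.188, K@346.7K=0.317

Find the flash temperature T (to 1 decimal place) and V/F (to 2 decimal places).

T = 319.7 K, V/F = 0.18

Adiabatic flash: solve Rachford–Rice at each trial T, then check hF = ψ·hV(T) + (1−ψ)·hL(T).
  T = 317.4 K: K = (2.322, 0.188), RR gives ψ = 0.136, H_out = 3.717 kJ/mol
  T = 346.7 K: K = (4.337, 0.317), RR gives ψ = 0.492, H_out = 17.675 kJ/mol
  T = 332.0 K: K = (3.214, 0.247), RR gives ψ = 0.347, H_out = 11.742 kJ/mol
  T = 324.7 K: K = (2.742, 0.216), RR gives ψ = 0.256, H_out = 8.179 kJ/mol
  T = 321.0 K: K = (2.523, 0.201), RR gives ψ = 0.200, H_out = 6.068 kJ/mol
  T = 319.2 K: K = (2.421, 0.195), RR gives ψ = 0.170, H_out = 4.936 kJ/mol
Linear interpolation between T = 319.2 (H_out = 4.936) and T = 321.0 (H_out = 6.068) on hF = 5.274 gives T ≈ 319.7 K, at which ψ = 0.18.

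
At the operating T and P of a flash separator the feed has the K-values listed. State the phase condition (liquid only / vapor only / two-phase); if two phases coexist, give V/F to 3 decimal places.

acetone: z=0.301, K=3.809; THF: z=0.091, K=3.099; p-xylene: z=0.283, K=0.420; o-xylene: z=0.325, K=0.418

two-phase, V/F = 0.443

ΣzᵢKᵢ = 1.683; Σzᵢ/Kᵢ = 1.560.
Both exceed 1, so a two-phase solution exists.
Let ψ = V/F and solve Σ zᵢ(Kᵢ−1)/(1+ψ(Kᵢ−1)) = 0.
Newton–Raphson from ψ = 0.48:
  ψ = 0.480: g = -0.0347, g' = -0.925 → ψ = 0.442
  ψ = 0.442: g = 0.0005, g' = -0.952 → ψ = 0.443
Converged at ψ = 0.443.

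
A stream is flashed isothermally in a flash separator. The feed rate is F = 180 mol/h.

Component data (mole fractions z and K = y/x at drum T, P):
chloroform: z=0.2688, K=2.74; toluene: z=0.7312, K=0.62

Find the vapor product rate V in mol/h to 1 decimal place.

Rachford–Rice: g(ψ) = Σ zᵢ(Kᵢ−1)/(1+ψ(Kᵢ−1)) = 0.
Check two-phase: ΣzᵢKᵢ = 1.1899 > 1 and Σzᵢ/Kᵢ = 1.2775 > 1, so g(0) = 0.1899 > 0 and g(1) = -0.2775 < 0.
Iterate (Newton) starting at ψ = 0.48:
  ψ = 0.4800: g = -0.08499, g' = -0.3996 → ψ = 0.2673
  ψ = 0.2673: g = 0.00996, g' = -0.5099 → ψ = 0.2868
  ψ = 0.2868: g = 0.00015, g' = -0.4951 → ψ = 0.2871
Converged at ψ = 0.2871.
Then V = ψ·F = 0.2871·180 = 51.7 mol/h and L = F − V = 128.3 mol/h.

V = 51.7 mol/h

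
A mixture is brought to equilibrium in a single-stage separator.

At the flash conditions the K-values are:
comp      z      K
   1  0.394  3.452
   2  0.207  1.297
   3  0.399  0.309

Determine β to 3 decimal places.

Newton–Raphson from β = 0.5:
  β = 0.500: g = 0.0663, g' = -0.937 → β = 0.571
Converged at β = 0.571.

β = 0.571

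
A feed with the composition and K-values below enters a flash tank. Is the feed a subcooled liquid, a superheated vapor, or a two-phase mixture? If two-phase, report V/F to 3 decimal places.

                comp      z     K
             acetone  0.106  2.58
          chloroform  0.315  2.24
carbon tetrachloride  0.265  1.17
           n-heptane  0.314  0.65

superheated vapor

ΣzᵢKᵢ = 1.493; Σzᵢ/Kᵢ = 0.891.
Since Σzᵢ/Kᵢ < 1 the mixture is above its dew point — single vapor phase.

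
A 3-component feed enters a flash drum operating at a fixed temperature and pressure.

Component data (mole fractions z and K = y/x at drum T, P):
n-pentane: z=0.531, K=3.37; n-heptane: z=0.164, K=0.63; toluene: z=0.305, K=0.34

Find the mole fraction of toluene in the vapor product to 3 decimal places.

y_toluene = 0.197

Rachford–Rice: g(V/F) = Σ zᵢ(Kᵢ−1)/(1+V/F(Kᵢ−1)) = 0.
Check two-phase: ΣzᵢKᵢ = 1.996 > 1 and Σzᵢ/Kᵢ = 1.315 > 1, so g(0) = 0.996 > 0 and g(1) = -0.315 < 0.
Newton iteration, V/F⁰ = 0.5:
  V/F = 0.500: g = 0.2011, g' = -0.954 → V/F = 0.711
  V/F = 0.711: g = 0.0074, g' = -0.927 → V/F = 0.719
Converged at V/F = 0.719.
Compositions from xᵢ = zᵢ/(1+V/F(Kᵢ−1)), yᵢ = Kᵢxᵢ:
  n-pentane: x = 0.196, y = 0.662
  n-heptane: x = 0.223, y = 0.141
  toluene: x = 0.580, y = 0.197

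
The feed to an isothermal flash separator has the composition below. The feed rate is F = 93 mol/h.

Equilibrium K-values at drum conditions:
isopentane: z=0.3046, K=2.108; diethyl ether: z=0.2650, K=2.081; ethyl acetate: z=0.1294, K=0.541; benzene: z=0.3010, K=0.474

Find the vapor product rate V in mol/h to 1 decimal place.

Let β = V/F and solve Σ zᵢ(Kᵢ−1)/(1+β(Kᵢ−1)) = 0.
Feasibility: ΣzᵢKᵢ = 1.4062, Σzᵢ/Kᵢ = 1.1460 — both > 1, two phases present.
Newton–Raphson from β = 0.47:
  β = 0.4700: g = 0.12583, g' = -0.4891 → β = 0.7272
  β = 0.7272: g = 0.00171, g' = -0.4916 → β = 0.7307
Converged at β = 0.7307.
Then V = β·F = 0.7307·93 = 68.0 mol/h and L = F − V = 25.0 mol/h.

V = 68.0 mol/h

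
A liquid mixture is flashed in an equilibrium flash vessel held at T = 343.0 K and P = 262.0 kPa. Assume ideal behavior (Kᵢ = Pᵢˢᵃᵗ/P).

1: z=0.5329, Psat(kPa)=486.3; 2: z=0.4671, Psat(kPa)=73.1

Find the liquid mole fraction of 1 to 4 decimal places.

x_1 = 0.4572

Raoult's law: Kᵢ = Pᵢˢᵃᵗ/P = Pᵢˢᵃᵗ/262.0.
  K_1 = 486.3/262.0 = 1.856107, K_2 = 73.1/262.0 = 0.279008
Rachford–Rice: g(ψ) = Σ zᵢ(Kᵢ−1)/(1+ψ(Kᵢ−1)) = 0.
Feasibility: ΣzᵢKᵢ = 1.1194, Σzᵢ/Kᵢ = 1.9613 — both > 1, two phases present.
Iterate (Newton) starting at ψ = 0.5:
  ψ = 0.5000: g = -0.20715, g' = -0.7852 → ψ = 0.2362
  ψ = 0.2362: g = -0.02641, g' = -0.6230 → ψ = 0.1938
  ψ = 0.1938: g = -0.00017, g' = -0.6154 → ψ = 0.1935
Converged at ψ = 0.1935.
Compositions from xᵢ = zᵢ/(1+ψ(Kᵢ−1)), yᵢ = Kᵢxᵢ:
  1: x = 0.4572, y = 0.8485
  2: x = 0.5428, y = 0.1515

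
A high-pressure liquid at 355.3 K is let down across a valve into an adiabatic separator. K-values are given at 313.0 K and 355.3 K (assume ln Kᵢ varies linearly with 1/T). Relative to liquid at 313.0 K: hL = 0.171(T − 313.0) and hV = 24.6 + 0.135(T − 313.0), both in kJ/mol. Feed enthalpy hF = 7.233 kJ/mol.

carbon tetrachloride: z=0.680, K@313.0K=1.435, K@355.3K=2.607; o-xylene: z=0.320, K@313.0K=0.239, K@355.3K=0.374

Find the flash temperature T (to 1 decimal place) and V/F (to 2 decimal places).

Adiabatic flash: solve Rachford–Rice at each trial T, then check hF = ψ·hV(T) + (1−ψ)·hL(T).
  T = 313.0 K: K = (1.435, 0.239), RR gives ψ = 0.158, H_out = 3.885 kJ/mol
  T = 355.3 K: K = (2.607, 0.374), RR gives ψ = 0.887, H_out = 27.706 kJ/mol
  T = 334.1 K: K = (1.970, 0.303), RR gives ψ = 0.646, H_out = 19.002 kJ/mol
  T = 323.6 K: K = (1.691, 0.270), RR gives ψ = 0.469, H_out = 13.170 kJ/mol
  T = 318.3 K: K = (1.560, 0.254), RR gives ψ = 0.341, H_out = 9.220 kJ/mol
  T = 315.6 K: K = (1.496, 0.247), RR gives ψ = 0.257, H_out = 6.735 kJ/mol
  T = 317.0 K: K = (1.529, 0.251), RR gives ψ = 0.302, H_out = 8.075 kJ/mol
Linear interpolation between T = 315.6 (H_out = 6.735) and T = 317.0 (H_out = 8.075) on hF = 7.233 gives T ≈ 316.1 K, at which ψ = 0.27.

T = 316.1 K, V/F = 0.27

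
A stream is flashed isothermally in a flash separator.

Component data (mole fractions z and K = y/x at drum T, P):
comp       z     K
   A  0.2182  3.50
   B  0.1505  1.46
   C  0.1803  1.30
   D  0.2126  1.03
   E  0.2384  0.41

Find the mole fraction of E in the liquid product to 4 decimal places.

x_E = 0.4687

Let β = V/F and solve Σ zᵢ(Kᵢ−1)/(1+β(Kᵢ−1)) = 0.
Check two-phase: ΣzᵢKᵢ = 1.5345 > 1 and Σzᵢ/Kᵢ = 1.0920 > 1, so g(0) = 0.5345 > 0 and g(1) = -0.0920 < 0.
Newton–Raphson from β = 0.5:
  β = 0.5000: g = 0.15254, g' = -0.4699 → β = 0.8246
  β = 0.8246: g = 0.00401, g' = -0.4876 → β = 0.8329
  β = 0.8329: g = -0.00002, g' = -0.4916 → β = 0.8328
Converged at β = 0.8328.
Compositions from xᵢ = zᵢ/(1+β(Kᵢ−1)), yᵢ = Kᵢxᵢ:
  A: x = 0.0708, y = 0.2478
  B: x = 0.1088, y = 0.1589
  C: x = 0.1443, y = 0.1875
  D: x = 0.2074, y = 0.2136
  E: x = 0.4687, y = 0.1922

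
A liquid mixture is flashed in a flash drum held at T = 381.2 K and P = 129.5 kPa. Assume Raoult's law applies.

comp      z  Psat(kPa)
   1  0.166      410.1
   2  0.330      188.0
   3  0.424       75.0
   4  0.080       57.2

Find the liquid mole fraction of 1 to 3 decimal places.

x_1 = 0.078

Raoult's law: Kᵢ = Pᵢˢᵃᵗ/P = Pᵢˢᵃᵗ/129.5.
  K_1 = 410.1/129.5 = 3.16680, K_2 = 188.0/129.5 = 1.45174, K_3 = 75.0/129.5 = 0.57915, K_4 = 57.2/129.5 = 0.44170
Material balance + equilibrium reduce to Σ zᵢ(Kᵢ−1)/(1+β(Kᵢ−1)) = 0.
g(0) = ΣzᵢKᵢ − 1 = 0.286 and g(1) = 1 − Σzᵢ/Kᵢ = -0.193, so a root lies in (0, 1).
Iterate (Newton) starting at β = 0.45:
  β = 0.450: g = 0.0262, g' = -0.405 → β = 0.515
  β = 0.515: g = 0.0005, g' = -0.390 → β = 0.516
Converged at β = 0.516.
Compositions from xᵢ = zᵢ/(1+β(Kᵢ−1)), yᵢ = Kᵢxᵢ:
  1: x = 0.078, y = 0.248
  2: x = 0.268, y = 0.388
  3: x = 0.542, y = 0.314
  4: x = 0.112, y = 0.050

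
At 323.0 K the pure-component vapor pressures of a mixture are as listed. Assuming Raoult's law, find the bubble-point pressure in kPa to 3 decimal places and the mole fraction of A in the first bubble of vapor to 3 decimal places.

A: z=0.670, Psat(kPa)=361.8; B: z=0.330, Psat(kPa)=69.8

At the bubble point ψ → 0, so ΣzᵢKᵢ = 1 with Kᵢ = Pᵢˢᵃᵗ/P ⇒ P = ΣzᵢPᵢˢᵃᵗ.
P = 0.670·361.8 + 0.330·69.8 = 265.440 kPa
yᵢ = zᵢPᵢˢᵃᵗ/P ⇒ y_A = 0.670·361.8/265.440 = 0.913

Pbub = 265.440 kPa, y_A = 0.913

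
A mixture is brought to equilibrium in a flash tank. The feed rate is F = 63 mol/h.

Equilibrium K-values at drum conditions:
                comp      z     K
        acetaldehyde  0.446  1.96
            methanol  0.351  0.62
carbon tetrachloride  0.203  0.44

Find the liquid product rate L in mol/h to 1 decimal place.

Rachford–Rice: g(β) = Σ zᵢ(Kᵢ−1)/(1+β(Kᵢ−1)) = 0.
g(0) = ΣzᵢKᵢ − 1 = 0.181 and g(1) = 1 − Σzᵢ/Kᵢ = -0.255, so a root lies in (0, 1).
Newton–Raphson from β = 0.5:
  β = 0.500: g = -0.0333, g' = -0.388 → β = 0.414
Converged at β = 0.414.
Then V = β·F = 0.4143·63 = 26.1 mol/h and L = F − V = 36.9 mol/h.

L = 36.9 mol/h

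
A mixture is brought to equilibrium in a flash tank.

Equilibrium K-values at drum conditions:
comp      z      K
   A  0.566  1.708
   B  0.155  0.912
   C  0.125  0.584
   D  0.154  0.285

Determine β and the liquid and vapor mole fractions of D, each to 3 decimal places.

Rachford–Rice: g(β) = Σ zᵢ(Kᵢ−1)/(1+β(Kᵢ−1)) = 0.
Feasibility: ΣzᵢKᵢ = 1.225, Σzᵢ/Kᵢ = 1.256 — both > 1, two phases present.
Iterate (Newton) starting at β = 0.45:
  β = 0.450: g = 0.0634, g' = -0.368 → β = 0.622
  β = 0.622: g = -0.0047, g' = -0.433 → β = 0.611
Converged at β = 0.611.
Compositions from xᵢ = zᵢ/(1+β(Kᵢ−1)), yᵢ = Kᵢxᵢ:
  A: x = 0.395, y = 0.675
  B: x = 0.164, y = 0.149
  C: x = 0.168, y = 0.098
  D: x = 0.274, y = 0.078

β = 0.611, x_D = 0.274, y_D = 0.078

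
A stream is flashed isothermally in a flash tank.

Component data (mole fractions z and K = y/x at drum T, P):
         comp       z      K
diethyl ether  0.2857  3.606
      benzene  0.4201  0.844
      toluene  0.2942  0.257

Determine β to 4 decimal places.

Material balance + equilibrium reduce to Σ zᵢ(Kᵢ−1)/(1+β(Kᵢ−1)) = 0.
g(0) = ΣzᵢKᵢ − 1 = 0.4604 and g(1) = 1 − Σzᵢ/Kᵢ = -0.7217, so a root lies in (0, 1).
Iterate (Newton) starting at β = 0.5:
  β = 0.5000: g = -0.09559, g' = -0.7890 → β = 0.3789
  β = 0.3789: g = 0.00077, g' = -0.8174 → β = 0.3798
Converged at β = 0.3798.

β = 0.3798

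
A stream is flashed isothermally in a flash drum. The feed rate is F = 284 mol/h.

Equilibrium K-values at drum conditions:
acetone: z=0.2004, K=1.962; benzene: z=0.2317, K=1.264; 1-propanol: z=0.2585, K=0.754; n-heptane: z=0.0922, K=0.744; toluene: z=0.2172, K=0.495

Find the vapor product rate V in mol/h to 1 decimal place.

V = 64.0 mol/h

Material balance + equilibrium reduce to Σ zᵢ(Kᵢ−1)/(1+V/F(Kᵢ−1)) = 0.
g(0) = ΣzᵢKᵢ − 1 = 0.0571 and g(1) = 1 − Σzᵢ/Kᵢ = -0.1910, so a root lies in (0, 1).
Iterate (Newton) starting at V/F = 0.5:
  V/F = 0.5000: g = -0.06211, g' = -0.2246 → V/F = 0.2234
  V/F = 0.2234: g = 0.00047, g' = -0.2347 → V/F = 0.2255
Converged at V/F = 0.2255.
Then V = V/F·F = 0.2255·284 = 64.0 mol/h and L = F − V = 220.0 mol/h.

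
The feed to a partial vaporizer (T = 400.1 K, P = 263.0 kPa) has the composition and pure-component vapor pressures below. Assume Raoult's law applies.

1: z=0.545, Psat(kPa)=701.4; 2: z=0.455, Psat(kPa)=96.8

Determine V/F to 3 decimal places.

V/F = 0.589

Raoult's law: Kᵢ = Pᵢˢᵃᵗ/P = Pᵢˢᵃᵗ/263.0.
  K_1 = 701.4/263.0 = 2.66692, K_2 = 96.8/263.0 = 0.36806
Material balance + equilibrium reduce to Σ zᵢ(Kᵢ−1)/(1+V/F(Kᵢ−1)) = 0.
Feasibility: ΣzᵢKᵢ = 1.621, Σzᵢ/Kᵢ = 1.441 — both > 1, two phases present.
Newton iteration, V/F⁰ = 0.5:
  V/F = 0.500: g = 0.0751, g' = -0.839 → V/F = 0.590
  V/F = 0.590: g = -0.0001, g' = -0.847 → V/F = 0.589
Converged at V/F = 0.589.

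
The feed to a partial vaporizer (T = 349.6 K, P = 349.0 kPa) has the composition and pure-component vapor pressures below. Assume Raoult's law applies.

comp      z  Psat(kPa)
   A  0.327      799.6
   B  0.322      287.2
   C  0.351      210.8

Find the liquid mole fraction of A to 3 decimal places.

x_A = 0.188

Raoult's law: Kᵢ = Pᵢˢᵃᵗ/P = Pᵢˢᵃᵗ/349.0.
  K_A = 799.6/349.0 = 2.29112, K_B = 287.2/349.0 = 0.82292, K_C = 210.8/349.0 = 0.60401
Rachford–Rice: g(ψ) = Σ zᵢ(Kᵢ−1)/(1+ψ(Kᵢ−1)) = 0.
Feasibility: ΣzᵢKᵢ = 1.226, Σzᵢ/Kᵢ = 1.115 — both > 1, two phases present.
Newton–Raphson from ψ = 0.59:
  ψ = 0.590: g = -0.0054, g' = -0.282 → ψ = 0.571
Converged at ψ = 0.571.
Compositions from xᵢ = zᵢ/(1+ψ(Kᵢ−1)), yᵢ = Kᵢxᵢ:
  A: x = 0.188, y = 0.431
  B: x = 0.358, y = 0.295
  C: x = 0.454, y = 0.274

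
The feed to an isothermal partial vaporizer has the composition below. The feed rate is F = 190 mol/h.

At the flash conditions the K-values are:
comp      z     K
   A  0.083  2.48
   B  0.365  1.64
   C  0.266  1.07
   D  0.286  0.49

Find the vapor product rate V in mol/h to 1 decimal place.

Iterate (Newton) starting at ψ = 0.5:
  ψ = 0.500: g = 0.0698, g' = -0.281 → ψ = 0.748
  ψ = 0.748: g = -0.0019, g' = -0.305 → ψ = 0.742
Converged at ψ = 0.742.
Then V = ψ·F = 0.7419·190 = 141.0 mol/h and L = F − V = 49.0 mol/h.

V = 141.0 mol/h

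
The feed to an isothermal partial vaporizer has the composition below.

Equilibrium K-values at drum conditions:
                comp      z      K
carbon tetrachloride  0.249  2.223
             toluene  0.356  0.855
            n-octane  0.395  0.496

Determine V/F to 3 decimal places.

V/F = 0.123

Rachford–Rice: g(V/F) = Σ zᵢ(Kᵢ−1)/(1+V/F(Kᵢ−1)) = 0.
g(0) = ΣzᵢKᵢ − 1 = 0.054 and g(1) = 1 − Σzᵢ/Kᵢ = -0.325, so a root lies in (0, 1).
Iterate (Newton) starting at V/F = 0.5:
  V/F = 0.500: g = -0.1328, g' = -0.331 → V/F = 0.099
  V/F = 0.099: g = 0.0096, g' = -0.415 → V/F = 0.122
  V/F = 0.122: g = 0.0001, g' = -0.403 → V/F = 0.123
Converged at V/F = 0.123.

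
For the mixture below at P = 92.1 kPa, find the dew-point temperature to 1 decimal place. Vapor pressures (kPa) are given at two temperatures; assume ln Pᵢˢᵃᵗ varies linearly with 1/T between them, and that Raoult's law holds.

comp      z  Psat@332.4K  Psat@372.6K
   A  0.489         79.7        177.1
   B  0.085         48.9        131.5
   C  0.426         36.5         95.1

Dew-point temperature: Σzᵢ·P/Pᵢˢᵃᵗ(T) = 1. Interpolate ln Pᵢˢᵃᵗ = aᵢ + bᵢ/T.
  T = 332.4 K: ΣzᵢP/Pᵢˢᵃᵗ = 1.8001
  T = 372.6 K: ΣzᵢP/Pᵢˢᵃᵗ = 0.7264
  T = 352.5 K: ΣzᵢP/Pᵢˢᵃᵗ = 1.1135
  T = 362.6 K: ΣzᵢP/Pᵢˢᵃᵗ = 0.8929
  T = 357.6 K: ΣzᵢP/Pᵢˢᵃᵗ = 0.9944
  T = 355.1 K: ΣzᵢP/Pᵢˢᵃᵗ = 1.0507
  T = 356.4 K: ΣzᵢP/Pᵢˢᵃᵗ = 1.0209
Interpolating between 356.4 K and 357.6 K gives T ≈ 357.3 K.

T = 357.3 K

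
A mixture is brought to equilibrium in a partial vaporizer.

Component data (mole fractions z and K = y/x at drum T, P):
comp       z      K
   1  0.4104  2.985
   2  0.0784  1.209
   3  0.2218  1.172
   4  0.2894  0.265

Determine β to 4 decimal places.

Iterate (Newton) starting at β = 0.5:
  β = 0.5000: g = 0.12252, g' = -0.8065 → β = 0.6519
  β = 0.6519: g = -0.00456, g' = -0.8915 → β = 0.6468
Converged at β = 0.6468.

β = 0.6468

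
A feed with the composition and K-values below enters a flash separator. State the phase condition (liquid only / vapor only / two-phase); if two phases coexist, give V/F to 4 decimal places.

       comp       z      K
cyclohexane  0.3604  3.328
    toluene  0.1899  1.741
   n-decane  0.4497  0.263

ΣzᵢKᵢ = 1.6483; Σzᵢ/Kᵢ = 1.9273.
Both exceed 1, so a two-phase solution exists.
Let ψ = V/F and solve Σ zᵢ(Kᵢ−1)/(1+ψ(Kᵢ−1)) = 0.
Iterate (Newton) starting at ψ = 0.5:
  ψ = 0.5000: g = -0.03444, g' = -1.0851 → ψ = 0.4683
  ψ = 0.4683: g = -0.00020, g' = -1.0741 → ψ = 0.4681
Converged at ψ = 0.4681.

two-phase, V/F = 0.4681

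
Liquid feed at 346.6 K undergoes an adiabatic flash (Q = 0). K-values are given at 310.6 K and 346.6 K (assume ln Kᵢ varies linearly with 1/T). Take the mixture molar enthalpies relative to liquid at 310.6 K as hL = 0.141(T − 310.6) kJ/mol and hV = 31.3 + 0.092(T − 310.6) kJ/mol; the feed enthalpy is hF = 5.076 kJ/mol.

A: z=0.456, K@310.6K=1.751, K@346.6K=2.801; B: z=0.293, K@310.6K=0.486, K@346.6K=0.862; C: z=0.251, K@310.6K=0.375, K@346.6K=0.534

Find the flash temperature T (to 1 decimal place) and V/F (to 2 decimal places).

Adiabatic flash: solve Rachford–Rice at each trial T, then check hF = ψ·hV(T) + (1−ψ)·hL(T).
  T = 310.6 K: K = (1.751, 0.486, 0.375), RR gives ψ = 0.082, H_out = 2.568 kJ/mol
  T = 346.6 K: K = (2.801, 0.862, 0.534), RR gives ψ = 1.000, H_out = 34.612 kJ/mol
  T = 328.6 K: K = (2.243, 0.657, 0.452), RR gives ψ = 0.585, H_out = 20.345 kJ/mol
  T = 319.6 K: K = (1.989, 0.568, 0.413), RR gives ψ = 0.350, H_out = 12.082 kJ/mol
  T = 315.1 K: K = (1.868, 0.526, 0.394), RR gives ψ = 0.224, H_out = 7.581 kJ/mol
  T = 312.9 K: K = (1.810, 0.506, 0.384), RR gives ψ = 0.157, H_out = 5.211 kJ/mol
Linear interpolation between T = 310.6 (H_out = 2.568) and T = 312.9 (H_out = 5.211) on hF = 5.076 gives T ≈ 312.8 K, at which ψ = 0.15.

T = 312.8 K, V/F = 0.15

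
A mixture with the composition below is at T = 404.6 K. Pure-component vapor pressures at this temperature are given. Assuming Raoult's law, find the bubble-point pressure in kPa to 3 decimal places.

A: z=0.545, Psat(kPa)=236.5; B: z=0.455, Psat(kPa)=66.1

Pbub = 158.968 kPa

At the bubble point ψ → 0, so ΣzᵢKᵢ = 1 with Kᵢ = Pᵢˢᵃᵗ/P ⇒ P = ΣzᵢPᵢˢᵃᵗ.
P = 0.545·236.5 + 0.455·66.1 = 158.968 kPa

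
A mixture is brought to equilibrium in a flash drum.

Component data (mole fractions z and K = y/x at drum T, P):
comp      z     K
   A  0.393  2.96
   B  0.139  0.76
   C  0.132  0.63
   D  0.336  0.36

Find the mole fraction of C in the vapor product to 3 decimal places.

Let β = V/F and solve Σ zᵢ(Kᵢ−1)/(1+β(Kᵢ−1)) = 0.
Feasibility: ΣzᵢKᵢ = 1.473, Σzᵢ/Kᵢ = 1.459 — both > 1, two phases present.
Newton iteration, β⁰ = 0.5:
  β = 0.500: g = -0.0250, g' = -0.720 → β = 0.465
Converged at β = 0.465.
Compositions from xᵢ = zᵢ/(1+β(Kᵢ−1)), yᵢ = Kᵢxᵢ:
  A: x = 0.206, y = 0.608
  B: x = 0.156, y = 0.119
  C: x = 0.159, y = 0.100
  D: x = 0.479, y = 0.172

y_C = 0.100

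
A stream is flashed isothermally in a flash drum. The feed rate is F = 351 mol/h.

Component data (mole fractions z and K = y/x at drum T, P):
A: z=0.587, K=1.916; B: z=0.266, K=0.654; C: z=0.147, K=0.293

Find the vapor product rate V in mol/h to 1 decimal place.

V = 246.0 mol/h

Newton–Raphson from ψ = 0.5:
  ψ = 0.500: g = 0.0967, g' = -0.454 → ψ = 0.713
  ψ = 0.713: g = -0.0065, g' = -0.535 → ψ = 0.701
Converged at ψ = 0.701.
Then V = ψ·F = 0.7008·351 = 246.0 mol/h and L = F − V = 105.0 mol/h.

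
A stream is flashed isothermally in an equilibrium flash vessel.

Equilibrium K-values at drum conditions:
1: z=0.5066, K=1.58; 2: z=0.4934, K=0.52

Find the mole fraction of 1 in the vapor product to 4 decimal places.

y_1 = 0.7155

Binary case is linear: z₁(K₁−1)(1+ψ(K₂−1)) + z₂(K₂−1)(1+ψ(K₁−1)) = 0
⇒ ψ = [z₁(K₁−1)+z₂(K₂−1)] / [−(K₁−1)(K₂−1)] = 0.05700/0.27840 = 0.2047
Compositions from xᵢ = zᵢ/(1+ψ(Kᵢ−1)), yᵢ = Kᵢxᵢ:
  1: x = 0.4528, y = 0.7155
  2: x = 0.5472, y = 0.2845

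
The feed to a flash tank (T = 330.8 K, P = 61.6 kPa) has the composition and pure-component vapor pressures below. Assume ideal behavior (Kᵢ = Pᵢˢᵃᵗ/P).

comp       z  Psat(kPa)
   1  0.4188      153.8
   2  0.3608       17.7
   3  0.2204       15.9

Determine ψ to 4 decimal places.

Raoult's law: Kᵢ = Pᵢˢᵃᵗ/P = Pᵢˢᵃᵗ/61.6.
  K_1 = 153.8/61.6 = 2.496753, K_2 = 17.7/61.6 = 0.287338, K_3 = 15.9/61.6 = 0.258117
Rachford–Rice: g(ψ) = Σ zᵢ(Kᵢ−1)/(1+ψ(Kᵢ−1)) = 0.
Check two-phase: ΣzᵢKᵢ = 1.2062 > 1 and Σzᵢ/Kᵢ = 2.2773 > 1, so g(0) = 0.2062 > 0 and g(1) = -1.2773 < 0.
Iterate (Newton) starting at ψ = 0.5:
  ψ = 0.5000: g = -0.30088, g' = -1.0558 → ψ = 0.2150
  ψ = 0.2150: g = -0.02398, g' = -0.9643 → ψ = 0.1901
  ψ = 0.1901: g = 0.00016, g' = -0.9782 → ψ = 0.1903
Converged at ψ = 0.1903.

ψ = 0.1903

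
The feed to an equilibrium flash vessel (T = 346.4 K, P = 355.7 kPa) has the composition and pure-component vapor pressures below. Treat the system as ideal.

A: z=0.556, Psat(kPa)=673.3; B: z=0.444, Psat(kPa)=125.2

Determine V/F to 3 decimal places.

Raoult's law: Kᵢ = Pᵢˢᵃᵗ/P = Pᵢˢᵃᵗ/355.7.
  K_A = 673.3/355.7 = 1.89289, K_B = 125.2/355.7 = 0.35198
Material balance + equilibrium reduce to Σ zᵢ(Kᵢ−1)/(1+V/F(Kᵢ−1)) = 0.
Feasibility: ΣzᵢKᵢ = 1.209, Σzᵢ/Kᵢ = 1.555 — both > 1, two phases present.
Binary case is linear: z₁(K₁−1)(1+V/F(K₂−1)) + z₂(K₂−1)(1+V/F(K₁−1)) = 0
⇒ V/F = [z₁(K₁−1)+z₂(K₂−1)] / [−(K₁−1)(K₂−1)] = 0.2087/0.5786 = 0.361

V/F = 0.361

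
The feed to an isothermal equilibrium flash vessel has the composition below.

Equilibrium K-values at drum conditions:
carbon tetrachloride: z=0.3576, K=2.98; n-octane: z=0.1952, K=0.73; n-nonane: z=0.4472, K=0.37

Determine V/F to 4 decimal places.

Rachford–Rice: g(V/F) = Σ zᵢ(Kᵢ−1)/(1+V/F(Kᵢ−1)) = 0.
Check two-phase: ΣzᵢKᵢ = 1.3736 > 1 and Σzᵢ/Kᵢ = 1.5960 > 1, so g(0) = 0.3736 > 0 and g(1) = -0.5960 < 0.
Newton–Raphson from V/F = 0.69:
  V/F = 0.6900: g = -0.26392, g' = -0.8273 → V/F = 0.3710
  V/F = 0.3710: g = -0.01804, g' = -0.7858 → V/F = 0.3480
  V/F = 0.3480: g = 0.00016, g' = -0.7999 → V/F = 0.3482
Converged at V/F = 0.3482.

V/F = 0.3482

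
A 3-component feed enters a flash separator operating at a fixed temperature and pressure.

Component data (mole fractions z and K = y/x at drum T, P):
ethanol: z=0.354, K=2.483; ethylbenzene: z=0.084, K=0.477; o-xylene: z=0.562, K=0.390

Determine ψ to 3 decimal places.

Material balance + equilibrium reduce to Σ zᵢ(Kᵢ−1)/(1+ψ(Kᵢ−1)) = 0.
Check two-phase: ΣzᵢKᵢ = 1.138 > 1 and Σzᵢ/Kᵢ = 1.760 > 1, so g(0) = 0.138 > 0 and g(1) = -0.760 < 0.
Newton–Raphson from ψ = 0.69:
  ψ = 0.690: g = -0.4013, g' = -0.870 → ψ = 0.229
  ψ = 0.229: g = -0.0563, g' = -0.746 → ψ = 0.153
  ψ = 0.153: g = 0.0018, g' = -0.799 → ψ = 0.156
Converged at ψ = 0.156.

ψ = 0.156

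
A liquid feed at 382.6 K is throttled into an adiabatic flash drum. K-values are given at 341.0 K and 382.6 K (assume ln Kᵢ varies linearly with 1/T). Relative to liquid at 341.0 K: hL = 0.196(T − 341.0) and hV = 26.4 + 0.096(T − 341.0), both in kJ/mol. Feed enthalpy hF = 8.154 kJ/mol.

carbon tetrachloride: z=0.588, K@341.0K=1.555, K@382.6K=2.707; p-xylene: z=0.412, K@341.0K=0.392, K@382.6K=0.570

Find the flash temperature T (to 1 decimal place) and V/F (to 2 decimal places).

Adiabatic flash: solve Rachford–Rice at each trial T, then check hF = ψ·hV(T) + (1−ψ)·hL(T).
  T = 341.0 K: K = (1.555, 0.392), RR gives ψ = 0.225, H_out = 5.934 kJ/mol
  T = 382.6 K: K = (2.707, 0.570), RR gives ψ = 1.000, H_out = 30.394 kJ/mol
  T = 361.8 K: K = (2.085, 0.478), RR gives ψ = 0.746, H_out = 22.224 kJ/mol
  T = 351.4 K: K = (1.808, 0.434), RR gives ψ = 0.529, H_out = 15.460 kJ/mol
  T = 346.2 K: K = (1.679, 0.413), RR gives ψ = 0.394, H_out = 11.226 kJ/mol
  T = 343.6 K: K = (1.616, 0.402), RR gives ψ = 0.315, H_out = 8.749 kJ/mol
  T = 342.3 K: K = (1.585, 0.397), RR gives ψ = 0.272, H_out = 7.390 kJ/mol
Linear interpolation between T = 342.3 (H_out = 7.390) and T = 343.6 (H_out = 8.749) on hF = 8.154 gives T ≈ 343.0 K, at which ψ = 0.30.

T = 343.0 K, V/F = 0.30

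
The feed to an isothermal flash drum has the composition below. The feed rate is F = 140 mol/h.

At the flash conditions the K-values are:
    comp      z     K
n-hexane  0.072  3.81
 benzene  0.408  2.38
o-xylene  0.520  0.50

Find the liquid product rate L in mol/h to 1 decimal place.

L = 53.1 mol/h

Rachford–Rice: g(β) = Σ zᵢ(Kᵢ−1)/(1+β(Kᵢ−1)) = 0.
g(0) = ΣzᵢKᵢ − 1 = 0.505 and g(1) = 1 − Σzᵢ/Kᵢ = -0.230, so a root lies in (0, 1).
Newton iteration, β⁰ = 0.37:
  β = 0.370: g = 0.1529, g' = -0.673 → β = 0.597
  β = 0.597: g = 0.0135, g' = -0.577 → β = 0.621
Converged at β = 0.621.
Then V = β·F = 0.6207·140 = 86.9 mol/h and L = F − V = 53.1 mol/h.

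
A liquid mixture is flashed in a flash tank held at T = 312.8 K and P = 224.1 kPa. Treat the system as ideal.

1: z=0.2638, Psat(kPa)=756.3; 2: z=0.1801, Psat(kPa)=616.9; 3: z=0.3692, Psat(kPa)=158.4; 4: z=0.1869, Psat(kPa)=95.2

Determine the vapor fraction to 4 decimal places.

ψ = 0.8128

Raoult's law: Kᵢ = Pᵢˢᵃᵗ/P = Pᵢˢᵃᵗ/224.1.
  K_1 = 756.3/224.1 = 3.374833, K_2 = 616.9/224.1 = 2.752789, K_3 = 158.4/224.1 = 0.706827, K_4 = 95.2/224.1 = 0.424810
Let ψ = V/F and solve Σ zᵢ(Kᵢ−1)/(1+ψ(Kᵢ−1)) = 0.
g(0) = ΣzᵢKᵢ − 1 = 0.7264 and g(1) = 1 − Σzᵢ/Kᵢ = -0.1059, so a root lies in (0, 1).
Iterate (Newton) starting at ψ = 0.52:
  ψ = 0.5200: g = 0.16438, g' = -0.6194 → ψ = 0.7854
  ψ = 0.7854: g = 0.01477, g' = -0.5385 → ψ = 0.8128
Converged at ψ = 0.8128.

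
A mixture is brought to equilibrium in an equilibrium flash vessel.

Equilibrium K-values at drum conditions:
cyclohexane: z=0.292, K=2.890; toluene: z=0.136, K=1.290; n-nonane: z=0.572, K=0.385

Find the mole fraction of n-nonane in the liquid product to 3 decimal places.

Let ψ = V/F and solve Σ zᵢ(Kᵢ−1)/(1+ψ(Kᵢ−1)) = 0.
Feasibility: ΣzᵢKᵢ = 1.240, Σzᵢ/Kᵢ = 1.692 — both > 1, two phases present.
Newton iteration, ψ⁰ = 0.63:
  ψ = 0.630: g = -0.2890, g' = -0.802 → ψ = 0.270
  ψ = 0.270: g = -0.0196, g' = -0.778 → ψ = 0.245
Converged at ψ = 0.245.
Compositions from xᵢ = zᵢ/(1+ψ(Kᵢ−1)), yᵢ = Kᵢxᵢ:
  cyclohexane: x = 0.200, y = 0.577
  toluene: x = 0.127, y = 0.164
  n-nonane: x = 0.673, y = 0.259

x_n-nonane = 0.673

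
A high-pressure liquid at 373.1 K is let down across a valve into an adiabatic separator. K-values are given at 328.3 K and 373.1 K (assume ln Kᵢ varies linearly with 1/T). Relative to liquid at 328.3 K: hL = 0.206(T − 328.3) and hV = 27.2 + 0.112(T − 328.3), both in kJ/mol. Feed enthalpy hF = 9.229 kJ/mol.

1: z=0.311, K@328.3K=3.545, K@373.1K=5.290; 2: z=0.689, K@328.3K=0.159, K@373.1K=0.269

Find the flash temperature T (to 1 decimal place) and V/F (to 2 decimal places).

T = 350.1 K, V/F = 0.19

Adiabatic flash: solve Rachford–Rice at each trial T, then check hF = ψ·hV(T) + (1−ψ)·hL(T).
  T = 328.3 K: K = (3.545, 0.159), RR gives ψ = 0.099, H_out = 2.695 kJ/mol
  T = 373.1 K: K = (5.290, 0.269), RR gives ψ = 0.265, H_out = 15.317 kJ/mol
  T = 350.7 K: K = (4.386, 0.210), RR gives ψ = 0.190, H_out = 9.391 kJ/mol
  T = 339.5 K: K = (3.957, 0.184), RR gives ψ = 0.148, H_out = 6.177 kJ/mol
  T = 345.1 K: K = (4.170, 0.197), RR gives ψ = 0.170, H_out = 7.812 kJ/mol
  T = 347.9 K: K = (4.277, 0.203), RR gives ψ = 0.180, H_out = 8.608 kJ/mol
  T = 349.3 K: K = (4.332, 0.207), RR gives ψ = 0.185, H_out = 9.001 kJ/mol
Linear interpolation between T = 349.3 (H_out = 9.001) and T = 350.7 (H_out = 9.391) on hF = 9.229 gives T ≈ 350.1 K, at which ψ = 0.19.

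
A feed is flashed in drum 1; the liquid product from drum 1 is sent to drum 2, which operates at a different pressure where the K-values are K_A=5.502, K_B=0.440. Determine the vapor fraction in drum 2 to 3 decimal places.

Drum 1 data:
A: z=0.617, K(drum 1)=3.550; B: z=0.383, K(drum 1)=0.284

V/F (drum 2) = 0.218

Drum 1:
Material balance + equilibrium reduce to Σ zᵢ(Kᵢ−1)/(1+ψ₁(Kᵢ−1)) = 0.
Feasibility: ΣzᵢKᵢ = 2.299, Σzᵢ/Kᵢ = 1.522 — both > 1, two phases present.
Iterate (Newton) starting at ψ₁ = 0.5:
  ψ₁ = 0.500: g = 0.2644, g' = -1.252 → ψ₁ = 0.711
  ψ₁ = 0.711: g = 0.0003, g' = -1.322 → ψ₁ = 0.712
Converged at ψ₁ = 0.712.
Drum-1 compositions:
  A: x = 0.219, y = 0.778
  B: x = 0.781, y = 0.222
Drum-2 feed = drum-1 liquid: z₂ = (0.2192, 0.7808).
Drum 2:
Let ψ₂ = V/F and solve Σ zᵢ(Kᵢ−1)/(1+ψ₂(Kᵢ−1)) = 0.
Feasibility: ΣzᵢKᵢ = 1.550, Σzᵢ/Kᵢ = 1.814 — both > 1, two phases present.
Iterate (Newton) starting at ψ₂ = 0.5:
  ψ₂ = 0.500: g = -0.3037, g' = -0.893 → ψ₂ = 0.160
  ψ₂ = 0.160: g = 0.0937, g' = -1.798 → ψ₂ = 0.212
  ψ₂ = 0.212: g = 0.0089, g' = -1.479 → ψ₂ = 0.218
Converged at ψ₂ = 0.218.
  A: x = 0.111, y = 0.609
  B: x = 0.889, y = 0.391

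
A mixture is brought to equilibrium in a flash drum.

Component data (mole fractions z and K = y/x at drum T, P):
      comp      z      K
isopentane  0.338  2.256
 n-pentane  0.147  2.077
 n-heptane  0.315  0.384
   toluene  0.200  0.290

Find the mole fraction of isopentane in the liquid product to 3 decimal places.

Rachford–Rice: g(β) = Σ zᵢ(Kᵢ−1)/(1+β(Kᵢ−1)) = 0.
Check two-phase: ΣzᵢKᵢ = 1.247 > 1 and Σzᵢ/Kᵢ = 1.731 > 1, so g(0) = 0.247 > 0 and g(1) = -0.731 < 0.
Newton iteration, β⁰ = 0.46:
  β = 0.460: g = -0.1067, g' = -0.746 → β = 0.317
  β = 0.317: g = -0.0026, g' = -0.720 → β = 0.313
Converged at β = 0.313.
Compositions from xᵢ = zᵢ/(1+β(Kᵢ−1)), yᵢ = Kᵢxᵢ:
  isopentane: x = 0.243, y = 0.547
  n-pentane: x = 0.110, y = 0.228
  n-heptane: x = 0.390, y = 0.150
  toluene: x = 0.257, y = 0.075

x_isopentane = 0.243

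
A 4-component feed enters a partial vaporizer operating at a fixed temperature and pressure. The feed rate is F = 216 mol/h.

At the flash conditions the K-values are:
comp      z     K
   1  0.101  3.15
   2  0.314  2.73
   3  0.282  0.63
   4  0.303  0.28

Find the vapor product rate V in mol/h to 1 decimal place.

V = 88.7 mol/h

Material balance + equilibrium reduce to Σ zᵢ(Kᵢ−1)/(1+V/F(Kᵢ−1)) = 0.
g(0) = ΣzᵢKᵢ − 1 = 0.438 and g(1) = 1 − Σzᵢ/Kᵢ = -0.677, so a root lies in (0, 1).
Newton–Raphson from V/F = 0.5:
  V/F = 0.500: g = -0.0730, g' = -0.820 → V/F = 0.411
Converged at V/F = 0.411.
Then V = V/F·F = 0.4108·216 = 88.7 mol/h and L = F − V = 127.3 mol/h.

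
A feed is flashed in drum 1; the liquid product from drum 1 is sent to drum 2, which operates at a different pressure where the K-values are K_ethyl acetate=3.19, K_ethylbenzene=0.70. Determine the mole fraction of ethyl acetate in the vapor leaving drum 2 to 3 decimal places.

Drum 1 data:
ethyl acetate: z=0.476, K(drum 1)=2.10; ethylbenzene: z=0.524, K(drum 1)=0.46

y_ethyl acetate (drum 2) = 0.384

Drum 1:
Binary case is linear: z₁(K₁−1)(1+ψ₁(K₂−1)) + z₂(K₂−1)(1+ψ₁(K₁−1)) = 0
⇒ ψ₁ = [z₁(K₁−1)+z₂(K₂−1)] / [−(K₁−1)(K₂−1)] = 0.2406/0.5940 = 0.405
Drum-1 compositions:
  ethyl acetate: x = 0.329, y = 0.691
  ethylbenzene: x = 0.671, y = 0.309
Drum-2 feed = drum-1 liquid: z₂ = (0.3293, 0.6707).
Drum 2:
Material balance + equilibrium reduce to Σ zᵢ(Kᵢ−1)/(1+ψ₂(Kᵢ−1)) = 0.
g(0) = ΣzᵢKᵢ − 1 = 0.520 and g(1) = 1 − Σzᵢ/Kᵢ = -0.061, so a root lies in (0, 1).
Binary case is linear: z₁(K₁−1)(1+ψ₂(K₂−1)) + z₂(K₂−1)(1+ψ₂(K₁−1)) = 0
⇒ ψ₂ = [z₁(K₁−1)+z₂(K₂−1)] / [−(K₁−1)(K₂−1)] = 0.5199/0.6570 = 0.791
  ethyl acetate: x = 0.120, y = 0.384
  ethylbenzene: x = 0.880, y = 0.616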